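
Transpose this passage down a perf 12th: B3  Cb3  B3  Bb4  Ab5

E2 Fb1 E2 Eb3 Db4

B3: a twelfth down reaches E, and 19 semitones makes it E2.
Cb3 down a perfect twelfth is Fb1.
B3 down a perfect twelfth is E2.
Bb4 down a perfect twelfth is Eb3.
Ab5 down a perfect twelfth is Db4.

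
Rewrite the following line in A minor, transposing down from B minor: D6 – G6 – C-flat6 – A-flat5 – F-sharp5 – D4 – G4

C6 F6 Bbb5 Gb5 E5 C4 F4

B minor to A minor down is a major second, so every note moves down by that interval.
D6 → C6
G6 → F6
Cb6 → Bbb5
Ab5 → Gb5
F#5 → E5
D4 → C4
G4 → F4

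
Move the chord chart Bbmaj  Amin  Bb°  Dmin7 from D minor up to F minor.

Dbmaj Cmin Db° Fmin7

D minor up to F minor is a minor third; each chord root moves by that interval while the quality stays the same.
Bbmaj: root Bb up a minor third → Db, giving Dbmaj.
Amin: root A up a minor third → C, giving Cmin.
Bb°: root Bb up a minor third → Db, giving Db°.
Dmin7: root D up a minor third → F, giving Fmin7.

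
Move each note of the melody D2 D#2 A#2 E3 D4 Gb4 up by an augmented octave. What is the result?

D#3 D##3 A##3 E#4 D#5 G5

An augmented octave up from D2 gives D#3.
D#2: an octave up reaches D, and 13 semitones makes it D##3.
An augmented octave up from A#2 gives A##3.
An augmented octave up from E3 gives E#4.
D4 up an augmented octave is D#5.
Gb4 up an augmented octave is G5.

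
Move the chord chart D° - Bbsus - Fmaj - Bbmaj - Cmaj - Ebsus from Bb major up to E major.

G#° Esus Bmaj Emaj F#maj Asus

Bb major up to E major is an augmented fourth; each chord root moves by that interval while the quality stays the same.
D°: root D up an augmented fourth → G#, giving G#°.
Bbsus: root Bb up an augmented fourth → E, giving Esus.
Fmaj: root F up an augmented fourth → B, giving Bmaj.
Bbmaj: root Bb up an augmented fourth → E, giving Emaj.
Cmaj: root C up an augmented fourth → F#, giving F#maj.
Ebsus: root Eb up an augmented fourth → A, giving Asus.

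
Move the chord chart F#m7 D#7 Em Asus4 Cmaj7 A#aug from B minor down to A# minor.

E#m7 C##7 D#m G#sus4 Bmaj7 G##aug

B minor down to A# minor is a minor second; each chord root moves by that interval while the quality stays the same.
F#m7: root F# down a minor second → E#, giving E#m7.
D#7: root D# down a minor second → C##, giving C##7.
Em: root E down a minor second → D#, giving D#m.
Asus4: root A down a minor second → G#, giving G#sus4.
Cmaj7: root C down a minor second → B, giving Bmaj7.
A#aug: root A# down a minor second → G##, giving G##aug.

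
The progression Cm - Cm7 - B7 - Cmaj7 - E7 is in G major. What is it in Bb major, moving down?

G major down to Bb major is a major sixth; each chord root moves by that interval while the quality stays the same.
Cm: root C down a major sixth → Eb, giving Ebm.
Cm7: root C down a major sixth → Eb, giving Ebm7.
B7: root B down a major sixth → D, giving D7.
Cmaj7: root C down a major sixth → Eb, giving Ebmaj7.
E7: root E down a major sixth → G, giving G7.

Ebm Ebm7 D7 Ebmaj7 G7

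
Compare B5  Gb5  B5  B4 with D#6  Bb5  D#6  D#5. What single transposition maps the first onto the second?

up a major third

Take the first pair: B5 → D#6. B to D spans 3 letter names, so the interval is some kind of third.
B5 to D#6 is 4 semitones, which makes it a major third; the second version is higher, so the direction is up.
Checking another pair — B4 → D#5 — gives the same interval.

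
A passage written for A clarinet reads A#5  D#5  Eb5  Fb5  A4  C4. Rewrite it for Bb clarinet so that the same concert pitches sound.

First find concert pitch: the A clarinet sounds a minor third below written, so A#5 D#5 Eb5 Fb5 A4 C4 sounds F##5 B#4 C5 Db5 F#4 A3.
Then write for Bb clarinet: it sounds a major second below written, so the part must be a major second above concert.
F##5 → G##5
B#4 → C##5
C5 → D5
Db5 → Eb5
F#4 → G#4
A3 → B3

G##5 C##5 D5 Eb5 G#4 B3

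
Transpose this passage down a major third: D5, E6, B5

Bb4 C6 G5

D5 to Bb4
E6 to C6
B5 to G5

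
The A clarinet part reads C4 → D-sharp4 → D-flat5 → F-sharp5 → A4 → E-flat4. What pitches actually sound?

A3 B#3 Bb4 D#5 F#4 C4

Written C4 on the A clarinet sounds as A3, a minor third lower; apply that shift to every note.
C4 to A3
D#4 to B#3
Db5 to Bb4
F#5 to D#5
A4 to F#4
Eb4 to C4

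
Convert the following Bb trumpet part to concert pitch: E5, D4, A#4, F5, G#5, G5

Written C4 on the Bb trumpet sounds as Bb3, a major second lower; apply that shift to every note.
E5 becomes D5
D4 becomes C4
A#4 becomes G#4
F5 becomes Eb5
G#5 becomes F#5
G5 becomes F5

D5 C4 G#4 Eb5 F#5 F5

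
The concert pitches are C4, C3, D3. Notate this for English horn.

Written C4 sounds as F3 on the English horn, so concert pitches are written a perfect fifth up.
C4 to G4
C3 to G3
D3 to A3

G4 G3 A3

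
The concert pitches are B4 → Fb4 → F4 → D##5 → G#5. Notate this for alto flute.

E5 Bbb4 Bb4 G##5 C#6

Written C4 sounds as G3 on the alto flute, so concert pitches are written a perfect fourth up.
B4 gives E5
Fb4 gives Bbb4
F4 gives Bb4
D##5 gives G##5
G#5 gives C#6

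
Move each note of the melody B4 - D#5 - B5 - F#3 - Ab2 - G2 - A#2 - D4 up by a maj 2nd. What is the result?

C#5 E#5 C#6 G#3 Bb2 A2 B#2 E4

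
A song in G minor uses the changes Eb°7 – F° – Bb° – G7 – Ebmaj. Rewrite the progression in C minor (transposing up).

G minor up to C minor is a perfect fourth; each chord root moves by that interval while the quality stays the same.
Eb°7: root Eb up a perfect fourth → Ab, giving Ab°7.
F°: root F up a perfect fourth → Bb, giving Bb°.
Bb°: root Bb up a perfect fourth → Eb, giving Eb°.
G7: root G up a perfect fourth → C, giving C7.
Ebmaj: root Eb up a perfect fourth → Ab, giving Abmaj.

Ab°7 Bb° Eb° C7 Abmaj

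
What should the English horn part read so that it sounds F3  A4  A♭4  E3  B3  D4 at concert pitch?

C4 E5 Eb5 B3 F#4 A4

The English horn sounds a perfect fifth below written, so the written part must be a perfect fifth above concert — transpose each note up.
F3 to C4
A4 to E5
Ab4 to Eb5
E3 to B3
B3 to F#4
D4 to A4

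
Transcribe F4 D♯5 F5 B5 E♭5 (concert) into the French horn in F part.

C5 A#5 C6 F#6 Bb5

Written C4 sounds as F3 on the French horn in F, so concert pitches are written a perfect fifth up.
F4 → C5
D#5 → A#5
F5 → C6
B5 → F#6
Eb5 → Bb5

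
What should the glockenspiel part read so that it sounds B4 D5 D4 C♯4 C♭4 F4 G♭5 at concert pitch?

Written C4 sounds as C6 on the glockenspiel, so concert pitches are written a perfect fifteenth down.
B4 → B2
D5 → D3
D4 → D2
C#4 → C#2
Cb4 → Cb2
F4 → F2
Gb5 → Gb3

B2 D3 D2 C#2 Cb2 F2 Gb3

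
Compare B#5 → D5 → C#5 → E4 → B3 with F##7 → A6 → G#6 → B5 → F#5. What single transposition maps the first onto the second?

up a perfect twelfth

From B#5 to F##7 is 12 letter names — a twelfth of some quality.
B#5 to F##7 is 19 semitones, which makes it a perfect twelfth; the second version is higher, so the direction is up.
Checking another pair — B3 → F#5 — gives the same interval.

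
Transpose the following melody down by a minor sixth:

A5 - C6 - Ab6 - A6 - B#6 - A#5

A5 -> C#5
C6 -> E5
Ab6 -> C6
A6 -> C#6
B#6 -> D##6
A#5 -> C##5

C#5 E5 C6 C#6 D##6 C##5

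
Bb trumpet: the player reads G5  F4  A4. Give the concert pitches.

The Bb trumpet sounds a major second below written, so transpose each written note down a major second.
G5 becomes F5
F4 becomes Eb4
A4 becomes G4

F5 Eb4 G4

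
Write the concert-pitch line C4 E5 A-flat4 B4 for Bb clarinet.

Written C4 sounds as Bb3 on the Bb clarinet, so concert pitches are written a major second up.
C4 → D4
E5 → F#5
Ab4 → Bb4
B4 → C#5

D4 F#5 Bb4 C#5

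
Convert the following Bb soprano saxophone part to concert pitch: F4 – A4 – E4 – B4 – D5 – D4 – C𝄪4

Eb4 G4 D4 A4 C5 C4 B#3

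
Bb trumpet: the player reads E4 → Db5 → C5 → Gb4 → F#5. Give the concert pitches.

Written C4 on the Bb trumpet sounds as Bb3, a major second lower; apply that shift to every note.
E4 gives D4
Db5 gives Cb5
C5 gives Bb4
Gb4 gives Fb4
F#5 gives E5

D4 Cb5 Bb4 Fb4 E5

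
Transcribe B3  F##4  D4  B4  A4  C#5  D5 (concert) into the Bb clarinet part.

The Bb clarinet sounds a major second below written, so the written part must be a major second above concert — transpose each note up.
B3 → C#4
F##4 → G##4
D4 → E4
B4 → C#5
A4 → B4
C#5 → D#5
D5 → E5

C#4 G##4 E4 C#5 B4 D#5 E5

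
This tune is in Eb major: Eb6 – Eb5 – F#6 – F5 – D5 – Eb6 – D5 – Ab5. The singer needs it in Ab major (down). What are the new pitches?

Ab5 Ab4 B5 Bb4 G4 Ab5 G4 Db5

From Eb down to Ab is a perfect fifth; apply that to each pitch.
Eb6 -> Ab5
Eb5 -> Ab4
F#6 -> B5
F5 -> Bb4
D5 -> G4
Eb6 -> Ab5
D5 -> G4
Ab5 -> Db5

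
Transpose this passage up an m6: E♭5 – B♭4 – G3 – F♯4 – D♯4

Cb6 Gb5 Eb4 D5 B4

Eb5: a sixth up reaches C, and 8 semitones makes it Cb6.
Bb4 up a minor sixth is Gb5.
A minor sixth up from G3 gives Eb4.
A minor sixth up from F#4 gives D5.
D#4 up a minor sixth is B4.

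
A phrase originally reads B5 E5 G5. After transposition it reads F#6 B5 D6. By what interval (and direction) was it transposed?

up a perfect fifth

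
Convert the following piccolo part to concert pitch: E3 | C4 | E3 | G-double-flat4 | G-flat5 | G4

E4 C5 E4 Gbb5 Gb6 G5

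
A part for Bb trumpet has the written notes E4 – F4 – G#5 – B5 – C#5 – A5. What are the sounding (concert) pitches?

The Bb trumpet sounds a major second below written, so transpose each written note down a major second.
E4 becomes D4
F4 becomes Eb4
G#5 becomes F#5
B5 becomes A5
C#5 becomes B4
A5 becomes G5

D4 Eb4 F#5 A5 B4 G5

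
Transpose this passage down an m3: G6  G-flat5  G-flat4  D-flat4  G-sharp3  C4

G6 → E6
Gb5 → Eb5
Gb4 → Eb4
Db4 → Bb3
G#3 → E#3
C4 → A3

E6 Eb5 Eb4 Bb3 E#3 A3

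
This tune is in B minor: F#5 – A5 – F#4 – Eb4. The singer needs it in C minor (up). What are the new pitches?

From B up to C is a minor second; apply that to each pitch.
F#5 gives G5
A5 gives Bb5
F#4 gives G4
Eb4 gives Fb4

G5 Bb5 G4 Fb4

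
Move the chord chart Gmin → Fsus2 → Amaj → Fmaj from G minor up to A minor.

Amin Gsus2 Bmaj Gmaj

G minor up to A minor is a major second; each chord root moves by that interval while the quality stays the same.
Gmin: root G up a major second → A, giving Amin.
Fsus2: root F up a major second → G, giving Gsus2.
Amaj: root A up a major second → B, giving Bmaj.
Fmaj: root F up a major second → G, giving Gmaj.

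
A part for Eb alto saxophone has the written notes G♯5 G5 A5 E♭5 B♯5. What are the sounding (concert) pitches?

B4 Bb4 C5 Gb4 D#5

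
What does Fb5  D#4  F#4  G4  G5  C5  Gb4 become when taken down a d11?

C4 A##2 C##3 D#3 D#4 G#3 D3

A diminished eleventh down from Fb5 gives C4.
D#4: an eleventh down reaches A, and 16 semitones makes it A##2.
F#4: an eleventh down reaches C, and 16 semitones makes it C##3.
A diminished eleventh down from G4 gives D#3.
A diminished eleventh down from G5 gives D#4.
C5: an eleventh down reaches G, and 16 semitones makes it G#3.
Gb4: an eleventh down reaches D, and 16 semitones makes it D3.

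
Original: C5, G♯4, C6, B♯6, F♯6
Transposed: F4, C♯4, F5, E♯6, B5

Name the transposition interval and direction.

From C5 to F4 is 5 letter names — a fifth of some quality.
F4 to C5 is 7 semitones, which makes it a perfect fifth; the second version is lower, so the direction is down.
Checking another pair — F#6 → B5 — gives the same interval.

down a perfect fifth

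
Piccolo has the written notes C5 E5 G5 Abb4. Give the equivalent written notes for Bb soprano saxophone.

D6 F#6 A6 Bbb5

First find concert pitch: the piccolo sounds a perfect octave above written, so C5 E5 G5 Abb4 sounds C6 E6 G6 Abb5.
Then write for Bb soprano saxophone: it sounds a major second below written, so the part must be a major second above concert.
C6 → D6
E6 → F#6
G6 → A6
Abb5 → Bbb5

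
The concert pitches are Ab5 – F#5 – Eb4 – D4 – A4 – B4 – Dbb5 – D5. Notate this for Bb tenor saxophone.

Bb6 G#6 F5 E5 B5 C#6 Ebb6 E6

Written C4 sounds as Bb2 on the Bb tenor saxophone, so concert pitches are written a major ninth up.
Ab5 → Bb6
F#5 → G#6
Eb4 → F5
D4 → E5
A4 → B5
B4 → C#6
Dbb5 → Ebb6
D5 → E6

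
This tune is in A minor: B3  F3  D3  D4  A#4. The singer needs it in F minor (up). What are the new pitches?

G4 Db4 Bb3 Bb4 F#5

From A up to F is a minor sixth; apply that to each pitch.
B3 becomes G4
F3 becomes Db4
D3 becomes Bb3
D4 becomes Bb4
A#4 becomes F#5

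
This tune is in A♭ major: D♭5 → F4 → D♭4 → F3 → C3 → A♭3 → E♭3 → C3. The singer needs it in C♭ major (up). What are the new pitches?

Fb5 Ab4 Fb4 Ab3 Eb3 Cb4 Gb3 Eb3

From A♭ up to C♭ is a minor third; apply that to each pitch.
Db5 -> Fb5
F4 -> Ab4
Db4 -> Fb4
F3 -> Ab3
C3 -> Eb3
Ab3 -> Cb4
Eb3 -> Gb3
C3 -> Eb3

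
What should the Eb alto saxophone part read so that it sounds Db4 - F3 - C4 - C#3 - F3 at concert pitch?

The Eb alto saxophone sounds a major sixth below written, so the written part must be a major sixth above concert — transpose each note up.
Db4 becomes Bb4
F3 becomes D4
C4 becomes A4
C#3 becomes A#3
F3 becomes D4

Bb4 D4 A4 A#3 D4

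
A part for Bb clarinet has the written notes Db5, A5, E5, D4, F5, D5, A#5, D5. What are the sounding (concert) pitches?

Cb5 G5 D5 C4 Eb5 C5 G#5 C5

The Bb clarinet sounds a major second below written, so transpose each written note down a major second.
Db5 gives Cb5
A5 gives G5
E5 gives D5
D4 gives C4
F5 gives Eb5
D5 gives C5
A#5 gives G#5
D5 gives C5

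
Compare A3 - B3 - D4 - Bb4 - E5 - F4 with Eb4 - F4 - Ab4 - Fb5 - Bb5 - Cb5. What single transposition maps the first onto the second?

From A3 to Eb4 is 5 letter names — a fifth of some quality.
A3 to Eb4 is 6 semitones, which makes it a diminished fifth; the second version is higher, so the direction is up.
Checking another pair — F4 → Cb5 — gives the same interval.

up a diminished fifth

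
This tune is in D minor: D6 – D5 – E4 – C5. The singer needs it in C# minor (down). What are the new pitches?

C#6 C#5 D#4 B4

From D down to C# is a minor second; apply that to each pitch.
D6 gives C#6
D5 gives C#5
E4 gives D#4
C5 gives B4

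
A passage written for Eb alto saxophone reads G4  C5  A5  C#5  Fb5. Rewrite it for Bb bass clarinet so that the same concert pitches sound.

First find concert pitch: the Eb alto saxophone sounds a major sixth below written, so G4 C5 A5 C#5 Fb5 sounds Bb3 Eb4 C5 E4 Abb4.
Then write for Bb bass clarinet: it sounds a major ninth below written, so the part must be a major ninth above concert.
Bb3 → C5
Eb4 → F5
C5 → D6
E4 → F#5
Abb4 → Bbb5

C5 F5 D6 F#5 Bbb5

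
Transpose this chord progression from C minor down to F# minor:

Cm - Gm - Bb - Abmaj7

C minor down to F# minor is a diminished fifth; each chord root moves by that interval while the quality stays the same.
Cm: root C down a diminished fifth → F#, giving F#m.
Gm: root G down a diminished fifth → C#, giving C#m.
Bb: root Bb down a diminished fifth → E, giving E.
Abmaj7: root Ab down a diminished fifth → D, giving Dmaj7.

F#m C#m E Dmaj7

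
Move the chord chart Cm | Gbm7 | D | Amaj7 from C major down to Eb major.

Ebm Bbbm7 F Cmaj7

C major down to Eb major is a major sixth; each chord root moves by that interval while the quality stays the same.
Cm: root C down a major sixth → Eb, giving Ebm.
Gbm7: root Gb down a major sixth → Bbb, giving Bbbm7.
D: root D down a major sixth → F, giving F.
Amaj7: root A down a major sixth → C, giving Cmaj7.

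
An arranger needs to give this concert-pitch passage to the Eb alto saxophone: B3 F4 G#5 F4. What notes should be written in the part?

G#4 D5 E#6 D5

The Eb alto saxophone sounds a major sixth below written, so the written part must be a major sixth above concert — transpose each note up.
B3 gives G#4
F4 gives D5
G#5 gives E#6
F4 gives D5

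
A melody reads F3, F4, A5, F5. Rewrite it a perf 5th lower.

Bb2 Bb3 D5 Bb4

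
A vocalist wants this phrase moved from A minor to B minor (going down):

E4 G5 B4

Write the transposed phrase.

F#3 A4 C#4

A minor to B minor down is a minor seventh, so every note moves down by that interval.
E4 → F#3
G5 → A4
B4 → C#4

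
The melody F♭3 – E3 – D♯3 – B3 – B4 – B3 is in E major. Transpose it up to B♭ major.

From E up to B♭ is a diminished fifth; apply that to each pitch.
Fb3 → Cbb4
E3 → Bb3
D#3 → A3
B3 → F4
B4 → F5
B3 → F4

Cbb4 Bb3 A3 F4 F5 F4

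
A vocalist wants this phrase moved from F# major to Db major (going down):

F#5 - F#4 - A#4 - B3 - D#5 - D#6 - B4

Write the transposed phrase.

Db5 Db4 F4 Gb3 Bb4 Bb5 Gb4

F# major to Db major down is an augmented third, so every note moves down by that interval.
F#5 → Db5
F#4 → Db4
A#4 → F4
B3 → Gb3
D#5 → Bb4
D#6 → Bb5
B4 → Gb4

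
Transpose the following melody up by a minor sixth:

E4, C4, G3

C5 Ab4 Eb4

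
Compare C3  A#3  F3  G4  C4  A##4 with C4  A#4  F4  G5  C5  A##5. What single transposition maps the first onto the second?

From C3 to C4 is 8 letter names — an octave of some quality.
C3 to C4 is 12 semitones, which makes it a perfect octave; the second version is higher, so the direction is up.
Checking another pair — A##4 → A##5 — gives the same interval.

up a perfect octave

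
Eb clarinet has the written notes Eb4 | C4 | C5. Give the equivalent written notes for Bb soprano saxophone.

Ab4 F4 F5

First find concert pitch: the Eb clarinet sounds a minor third above written, so Eb4 C4 C5 sounds Gb4 Eb4 Eb5.
Then write for Bb soprano saxophone: it sounds a major second below written, so the part must be a major second above concert.
Gb4 → Ab4
Eb4 → F4
Eb5 → F5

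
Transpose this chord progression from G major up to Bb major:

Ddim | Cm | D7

G major up to Bb major is a minor third; each chord root moves by that interval while the quality stays the same.
Ddim: root D up a minor third → F, giving Fdim.
Cm: root C up a minor third → Eb, giving Ebm.
D7: root D up a minor third → F, giving F7.

Fdim Ebm F7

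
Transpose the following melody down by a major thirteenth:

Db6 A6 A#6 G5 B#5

Fb4 C5 C#5 Bb3 D#4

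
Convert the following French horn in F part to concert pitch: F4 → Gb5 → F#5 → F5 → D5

Bb3 Cb5 B4 Bb4 G4

Written C4 on the French horn in F sounds as F3, a perfect fifth lower; apply that shift to every note.
F4 gives Bb3
Gb5 gives Cb5
F#5 gives B4
F5 gives Bb4
D5 gives G4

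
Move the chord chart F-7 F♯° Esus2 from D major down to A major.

C-7 C#° Bsus2

D major down to A major is a perfect fourth; each chord root moves by that interval while the quality stays the same.
F-7: root F down a perfect fourth → C, giving C-7.
F♯°: root F♯ down a perfect fourth → C#, giving C#°.
Esus2: root E down a perfect fourth → B, giving Bsus2.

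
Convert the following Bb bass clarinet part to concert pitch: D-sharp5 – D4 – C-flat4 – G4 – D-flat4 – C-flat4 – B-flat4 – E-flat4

C#4 C3 Bbb2 F3 Cb3 Bbb2 Ab3 Db3

Written C4 on the Bb bass clarinet sounds as Bb2, a major ninth lower; apply that shift to every note.
D#5 to C#4
D4 to C3
Cb4 to Bbb2
G4 to F3
Db4 to Cb3
Cb4 to Bbb2
Bb4 to Ab3
Eb4 to Db3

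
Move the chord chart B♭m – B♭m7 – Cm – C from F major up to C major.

F major up to C major is a perfect fifth; each chord root moves by that interval while the quality stays the same.
B♭m: root B♭ up a perfect fifth → F, giving Fm.
B♭m7: root B♭ up a perfect fifth → F, giving Fm7.
Cm: root C up a perfect fifth → G, giving Gm.
C: root C up a perfect fifth → G, giving G.

Fm Fm7 Gm G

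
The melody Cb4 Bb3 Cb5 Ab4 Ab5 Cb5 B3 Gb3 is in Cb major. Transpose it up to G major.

G4 F#4 G5 E5 E6 G5 F##4 D4

Cb major to G major up is an augmented fifth, so every note moves up by that interval.
Cb4 becomes G4
Bb3 becomes F#4
Cb5 becomes G5
Ab4 becomes E5
Ab5 becomes E6
Cb5 becomes G5
B3 becomes F##4
Gb3 becomes D4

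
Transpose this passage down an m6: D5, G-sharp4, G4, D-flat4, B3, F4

D5 -> F#4
G#4 -> B#3
G4 -> B3
Db4 -> F3
B3 -> D#3
F4 -> A3

F#4 B#3 B3 F3 D#3 A3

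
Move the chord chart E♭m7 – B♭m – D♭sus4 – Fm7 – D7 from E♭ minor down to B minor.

Bm7 F#m Asus4 C#m7 A#7

E♭ minor down to B minor is a diminished fourth; each chord root moves by that interval while the quality stays the same.
E♭m7: root E♭ down a diminished fourth → B, giving Bm7.
B♭m: root B♭ down a diminished fourth → F#, giving F#m.
D♭sus4: root D♭ down a diminished fourth → A, giving Asus4.
Fm7: root F down a diminished fourth → C#, giving C#m7.
D7: root D down a diminished fourth → A#, giving A#7.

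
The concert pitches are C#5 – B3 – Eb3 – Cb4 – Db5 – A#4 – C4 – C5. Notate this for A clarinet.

Written C4 sounds as A3 on the A clarinet, so concert pitches are written a minor third up.
C#5 → E5
B3 → D4
Eb3 → Gb3
Cb4 → Ebb4
Db5 → Fb5
A#4 → C#5
C4 → Eb4
C5 → Eb5

E5 D4 Gb3 Ebb4 Fb5 C#5 Eb4 Eb5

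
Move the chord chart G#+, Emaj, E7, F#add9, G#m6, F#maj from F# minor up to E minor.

F#+ Dmaj D7 Eadd9 F#m6 Emaj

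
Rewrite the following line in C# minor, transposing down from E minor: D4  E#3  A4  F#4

B3 C##3 F#4 D#4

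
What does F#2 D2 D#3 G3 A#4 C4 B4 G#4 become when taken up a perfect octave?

F#3 D3 D#4 G4 A#5 C5 B5 G#5

F#2: an octave up reaches F, and 12 semitones makes it F#3.
A perfect octave up from D2 gives D3.
A perfect octave up from D#3 gives D#4.
G3: an octave up reaches G, and 12 semitones makes it G4.
A#4 up a perfect octave is A#5.
C4 up a perfect octave is C5.
B4: an octave up reaches B, and 12 semitones makes it B5.
G#4 up a perfect octave is G#5.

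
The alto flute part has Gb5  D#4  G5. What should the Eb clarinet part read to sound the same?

Bb4 F##3 B4

First find concert pitch: the alto flute sounds a perfect fourth below written, so Gb5 D#4 G5 sounds Db5 A#3 D5.
Then write for Eb clarinet: it sounds a minor third above written, so the part must be a minor third below concert.
Db5 → Bb4
A#3 → F##3
D5 → B4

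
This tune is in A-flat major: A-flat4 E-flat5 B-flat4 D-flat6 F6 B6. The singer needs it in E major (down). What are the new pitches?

E4 B4 F#4 A5 C#6 F##6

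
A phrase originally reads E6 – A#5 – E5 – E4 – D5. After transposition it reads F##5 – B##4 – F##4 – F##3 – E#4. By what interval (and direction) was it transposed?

From E6 to F##5 is 7 letter names — a seventh of some quality.
F##5 to E6 is 9 semitones, which makes it a diminished seventh; the second version is lower, so the direction is down.
Checking another pair — D5 → E#4 — gives the same interval.

down a diminished seventh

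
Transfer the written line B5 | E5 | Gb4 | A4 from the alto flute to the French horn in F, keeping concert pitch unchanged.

C#6 F#5 Ab4 B4

First find concert pitch: the alto flute sounds a perfect fourth below written, so B5 E5 Gb4 A4 sounds F#5 B4 Db4 E4.
Then write for French horn in F: it sounds a perfect fifth below written, so the part must be a perfect fifth above concert.
F#5 → C#6
B4 → F#5
Db4 → Ab4
E4 → B4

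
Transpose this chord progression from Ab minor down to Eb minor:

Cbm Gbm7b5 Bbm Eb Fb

Gbm Dbm7b5 Fm Bb Cb

Ab minor down to Eb minor is a perfect fourth; each chord root moves by that interval while the quality stays the same.
Cbm: root Cb down a perfect fourth → Gb, giving Gbm.
Gbm7b5: root Gb down a perfect fourth → Db, giving Dbm7b5.
Bbm: root Bb down a perfect fourth → F, giving Fm.
Eb: root Eb down a perfect fourth → Bb, giving Bb.
Fb: root Fb down a perfect fourth → Cb, giving Cb.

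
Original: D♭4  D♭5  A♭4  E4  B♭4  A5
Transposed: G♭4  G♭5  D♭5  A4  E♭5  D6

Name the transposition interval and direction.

From Db4 to Gb4 is 4 letter names — a fourth of some quality.
Db4 to Gb4 is 5 semitones, which makes it a perfect fourth; the second version is higher, so the direction is up.
Checking another pair — A5 → D6 — gives the same interval.

up a perfect fourth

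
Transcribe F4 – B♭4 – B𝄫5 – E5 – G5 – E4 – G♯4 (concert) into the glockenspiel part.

F2 Bb2 Bbb3 E3 G3 E2 G#2

The glockenspiel sounds a perfect fifteenth above written, so the written part must be a perfect fifteenth below concert — transpose each note down.
F4 -> F2
Bb4 -> Bb2
Bbb5 -> Bbb3
E5 -> E3
G5 -> G3
E4 -> E2
G#4 -> G#2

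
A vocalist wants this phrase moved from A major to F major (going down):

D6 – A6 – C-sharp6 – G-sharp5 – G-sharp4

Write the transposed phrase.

Bb5 F6 A5 E5 E4

A major to F major down is a major third, so every note moves down by that interval.
D6 → Bb5
A6 → F6
C#6 → A5
G#5 → E5
G#4 → E4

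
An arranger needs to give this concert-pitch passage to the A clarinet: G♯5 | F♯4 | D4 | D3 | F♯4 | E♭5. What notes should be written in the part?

B5 A4 F4 F3 A4 Gb5

The A clarinet sounds a minor third below written, so the written part must be a minor third above concert — transpose each note up.
G#5 -> B5
F#4 -> A4
D4 -> F4
D3 -> F3
F#4 -> A4
Eb5 -> Gb5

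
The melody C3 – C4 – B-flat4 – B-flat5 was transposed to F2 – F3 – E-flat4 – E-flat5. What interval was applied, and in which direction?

down a perfect fifth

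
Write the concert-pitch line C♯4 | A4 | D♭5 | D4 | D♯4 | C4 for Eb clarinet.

The Eb clarinet sounds a minor third above written, so the written part must be a minor third below concert — transpose each note down.
C#4 -> A#3
A4 -> F#4
Db5 -> Bb4
D4 -> B3
D#4 -> B#3
C4 -> A3

A#3 F#4 Bb4 B3 B#3 A3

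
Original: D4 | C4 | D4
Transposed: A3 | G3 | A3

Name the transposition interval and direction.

Take the first pair: D4 → A3. D to A spans 4 letter names, so the interval is some kind of fourth.
A3 to D4 is 5 semitones, which makes it a perfect fourth; the second version is lower, so the direction is down.
Checking another pair — D4 → A3 — gives the same interval.

down a perfect fourth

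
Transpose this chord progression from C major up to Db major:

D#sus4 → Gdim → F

C major up to Db major is a minor second; each chord root moves by that interval while the quality stays the same.
D#sus4: root D# up a minor second → E, giving Esus4.
Gdim: root G up a minor second → Ab, giving Abdim.
F: root F up a minor second → Gb, giving Gb.

Esus4 Abdim Gb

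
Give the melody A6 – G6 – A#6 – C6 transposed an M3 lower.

F6 Eb6 F#6 Ab5

A major third down from A6 gives F6.
G6 down a major third is Eb6.
A#6 down a major third is F#6.
C6: a third down reaches A, and 4 semitones makes it Ab5.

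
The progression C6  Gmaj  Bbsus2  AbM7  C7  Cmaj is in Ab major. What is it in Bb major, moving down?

D6 Amaj Csus2 BbM7 D7 Dmaj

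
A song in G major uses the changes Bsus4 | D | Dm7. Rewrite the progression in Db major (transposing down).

Fsus4 Ab Abm7

G major down to Db major is an augmented fourth; each chord root moves by that interval while the quality stays the same.
Bsus4: root B down an augmented fourth → F, giving Fsus4.
D: root D down an augmented fourth → Ab, giving Ab.
Dm7: root D down an augmented fourth → Ab, giving Abm7.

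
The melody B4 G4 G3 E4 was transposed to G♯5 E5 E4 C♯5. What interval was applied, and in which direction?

up a major sixth

From B4 to G#5 is 6 letter names — a sixth of some quality.
B4 to G#5 is 9 semitones, which makes it a major sixth; the second version is higher, so the direction is up.
Checking another pair — E4 → C#5 — gives the same interval.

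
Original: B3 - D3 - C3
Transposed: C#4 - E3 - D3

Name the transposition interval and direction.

up a major second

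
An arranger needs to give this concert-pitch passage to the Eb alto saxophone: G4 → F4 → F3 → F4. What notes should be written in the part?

Written C4 sounds as Eb3 on the Eb alto saxophone, so concert pitches are written a major sixth up.
G4 gives E5
F4 gives D5
F3 gives D4
F4 gives D5

E5 D5 D4 D5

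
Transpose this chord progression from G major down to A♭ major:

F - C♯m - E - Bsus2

Gb Dm F Csus2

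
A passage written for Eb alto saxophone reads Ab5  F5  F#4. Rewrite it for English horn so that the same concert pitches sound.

Gb5 Eb5 E4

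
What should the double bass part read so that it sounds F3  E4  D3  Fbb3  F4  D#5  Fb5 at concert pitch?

The double bass sounds a perfect octave below written, so the written part must be a perfect octave above concert — transpose each note up.
F3 gives F4
E4 gives E5
D3 gives D4
Fbb3 gives Fbb4
F4 gives F5
D#5 gives D#6
Fb5 gives Fb6

F4 E5 D4 Fbb4 F5 D#6 Fb6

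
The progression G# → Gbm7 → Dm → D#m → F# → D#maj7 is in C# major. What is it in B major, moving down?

F# Fbm7 Cm C#m E C#maj7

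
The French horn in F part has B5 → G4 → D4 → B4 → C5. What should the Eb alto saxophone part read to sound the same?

C#6 A4 E4 C#5 D5

First find concert pitch: the French horn in F sounds a perfect fifth below written, so B5 G4 D4 B4 C5 sounds E5 C4 G3 E4 F4.
Then write for Eb alto saxophone: it sounds a major sixth below written, so the part must be a major sixth above concert.
E5 → C#6
C4 → A4
G3 → E4
E4 → C#5
F4 → D5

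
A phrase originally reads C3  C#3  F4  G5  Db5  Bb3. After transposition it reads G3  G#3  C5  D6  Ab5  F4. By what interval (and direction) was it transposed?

up a perfect fifth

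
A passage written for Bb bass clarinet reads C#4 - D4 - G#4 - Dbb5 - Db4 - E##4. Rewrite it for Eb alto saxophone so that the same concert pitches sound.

First find concert pitch: the Bb bass clarinet sounds a major ninth below written, so C#4 D4 G#4 Dbb5 Db4 E##4 sounds B2 C3 F#3 Cbb4 Cb3 D##3.
Then write for Eb alto saxophone: it sounds a major sixth below written, so the part must be a major sixth above concert.
B2 → G#3
C3 → A3
F#3 → D#4
Cbb4 → Abb4
Cb3 → Ab3
D##3 → B##3

G#3 A3 D#4 Abb4 Ab3 B##3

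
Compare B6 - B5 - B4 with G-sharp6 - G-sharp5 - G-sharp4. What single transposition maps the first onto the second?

From B6 to G#6 is 3 letter names — a third of some quality.
G#6 to B6 is 3 semitones, which makes it a minor third; the second version is lower, so the direction is down.
Checking another pair — B4 → G#4 — gives the same interval.

down a minor third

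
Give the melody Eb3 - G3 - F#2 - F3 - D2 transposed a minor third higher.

Gb3 Bb3 A2 Ab3 F2

A minor third up from Eb3 gives Gb3.
A minor third up from G3 gives Bb3.
A minor third up from F#2 gives A2.
A minor third up from F3 gives Ab3.
D2 up a minor third is F2.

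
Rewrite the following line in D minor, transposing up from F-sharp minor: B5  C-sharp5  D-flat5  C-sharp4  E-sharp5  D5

G6 A5 Bbb5 A4 C#6 Bb5

F-sharp minor to D minor up is a minor sixth, so every note moves up by that interval.
B5 → G6
C#5 → A5
Db5 → Bbb5
C#4 → A4
E#5 → C#6
D5 → Bb5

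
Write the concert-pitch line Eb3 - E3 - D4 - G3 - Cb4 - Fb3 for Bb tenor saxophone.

The Bb tenor saxophone sounds a major ninth below written, so the written part must be a major ninth above concert — transpose each note up.
Eb3 becomes F4
E3 becomes F#4
D4 becomes E5
G3 becomes A4
Cb4 becomes Db5
Fb3 becomes Gb4

F4 F#4 E5 A4 Db5 Gb4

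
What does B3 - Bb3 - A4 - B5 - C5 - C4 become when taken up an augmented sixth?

G##4 G#4 F##5 G##6 A#5 A#4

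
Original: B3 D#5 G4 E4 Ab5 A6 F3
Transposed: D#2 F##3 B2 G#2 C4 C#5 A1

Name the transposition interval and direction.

down a minor thirteenth

Take the first pair: B3 → D#2. B to D spans 13 letter names, so the interval is some kind of thirteenth.
D#2 to B3 is 20 semitones, which makes it a minor thirteenth; the second version is lower, so the direction is down.
Checking another pair — F3 → A1 — gives the same interval.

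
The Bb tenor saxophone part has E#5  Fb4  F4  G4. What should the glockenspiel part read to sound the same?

D#2 Ebb1 Eb1 F1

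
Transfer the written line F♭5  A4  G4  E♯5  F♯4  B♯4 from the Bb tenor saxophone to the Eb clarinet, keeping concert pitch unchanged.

Cb4 E3 D3 B#3 C#3 F##3

First find concert pitch: the Bb tenor saxophone sounds a major ninth below written, so F♭5 A4 G4 E♯5 F♯4 B♯4 sounds Ebb4 G3 F3 D#4 E3 A#3.
Then write for Eb clarinet: it sounds a minor third above written, so the part must be a minor third below concert.
Ebb4 → Cb4
G3 → E3
F3 → D3
D#4 → B#3
E3 → C#3
A#3 → F##3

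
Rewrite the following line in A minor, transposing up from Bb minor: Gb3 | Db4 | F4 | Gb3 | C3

F4 C5 E5 F4 B3

Bb minor to A minor up is a major seventh, so every note moves up by that interval.
Gb3 gives F4
Db4 gives C5
F4 gives E5
Gb3 gives F4
C3 gives B3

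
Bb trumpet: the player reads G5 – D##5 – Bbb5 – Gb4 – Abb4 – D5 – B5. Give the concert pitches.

F5 C##5 Abb5 Fb4 Gbb4 C5 A5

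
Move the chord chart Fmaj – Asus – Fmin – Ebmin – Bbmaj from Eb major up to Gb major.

Eb major up to Gb major is a minor third; each chord root moves by that interval while the quality stays the same.
Fmaj: root F up a minor third → Ab, giving Abmaj.
Asus: root A up a minor third → C, giving Csus.
Fmin: root F up a minor third → Ab, giving Abmin.
Ebmin: root Eb up a minor third → Gb, giving Gbmin.
Bbmaj: root Bb up a minor third → Db, giving Dbmaj.

Abmaj Csus Abmin Gbmin Dbmaj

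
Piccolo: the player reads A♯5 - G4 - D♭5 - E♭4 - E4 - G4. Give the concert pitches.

A#6 G5 Db6 Eb5 E5 G5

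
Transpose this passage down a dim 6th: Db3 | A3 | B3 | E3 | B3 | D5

A diminished sixth down from Db3 gives F#2.
A3: a sixth down reaches C, and 7 semitones makes it C##3.
B3 down a diminished sixth is D##3.
A diminished sixth down from E3 gives G##2.
B3 down a diminished sixth is D##3.
D5: a sixth down reaches F, and 7 semitones makes it F##4.

F#2 C##3 D##3 G##2 D##3 F##4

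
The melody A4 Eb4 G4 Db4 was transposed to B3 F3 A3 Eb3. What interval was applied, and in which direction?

down a minor seventh

Take the first pair: A4 → B3. A to B spans 7 letter names, so the interval is some kind of seventh.
B3 to A4 is 10 semitones, which makes it a minor seventh; the second version is lower, so the direction is down.
Checking another pair — Db4 → Eb3 — gives the same interval.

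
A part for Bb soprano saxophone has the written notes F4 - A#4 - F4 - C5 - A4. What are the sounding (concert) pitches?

Eb4 G#4 Eb4 Bb4 G4

The Bb soprano saxophone sounds a major second below written, so transpose each written note down a major second.
F4 gives Eb4
A#4 gives G#4
F4 gives Eb4
C5 gives Bb4
A4 gives G4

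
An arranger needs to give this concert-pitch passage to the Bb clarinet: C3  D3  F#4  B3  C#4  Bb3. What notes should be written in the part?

D3 E3 G#4 C#4 D#4 C4

Written C4 sounds as Bb3 on the Bb clarinet, so concert pitches are written a major second up.
C3 becomes D3
D3 becomes E3
F#4 becomes G#4
B3 becomes C#4
C#4 becomes D#4
Bb3 becomes C4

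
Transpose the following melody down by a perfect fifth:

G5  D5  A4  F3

G5 gives C5
D5 gives G4
A4 gives D4
F3 gives Bb2

C5 G4 D4 Bb2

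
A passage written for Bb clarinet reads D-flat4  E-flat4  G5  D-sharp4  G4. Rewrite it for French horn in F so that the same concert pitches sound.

Gb4 Ab4 C6 G#4 C5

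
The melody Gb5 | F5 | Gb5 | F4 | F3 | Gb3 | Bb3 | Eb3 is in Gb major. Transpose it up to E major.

E6 D#6 E6 D#5 D#4 E4 G#4 C#4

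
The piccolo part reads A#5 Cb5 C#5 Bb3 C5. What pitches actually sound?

The piccolo sounds a perfect octave above written, so transpose each written note up a perfect octave.
A#5 becomes A#6
Cb5 becomes Cb6
C#5 becomes C#6
Bb3 becomes Bb4
C5 becomes C6

A#6 Cb6 C#6 Bb4 C6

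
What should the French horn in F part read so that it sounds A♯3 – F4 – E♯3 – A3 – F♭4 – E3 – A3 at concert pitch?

The French horn in F sounds a perfect fifth below written, so the written part must be a perfect fifth above concert — transpose each note up.
A#3 gives E#4
F4 gives C5
E#3 gives B#3
A3 gives E4
Fb4 gives Cb5
E3 gives B3
A3 gives E4

E#4 C5 B#3 E4 Cb5 B3 E4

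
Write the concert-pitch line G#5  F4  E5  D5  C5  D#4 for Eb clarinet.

E#5 D4 C#5 B4 A4 B#3

The Eb clarinet sounds a minor third above written, so the written part must be a minor third below concert — transpose each note down.
G#5 -> E#5
F4 -> D4
E5 -> C#5
D5 -> B4
C5 -> A4
D#4 -> B#3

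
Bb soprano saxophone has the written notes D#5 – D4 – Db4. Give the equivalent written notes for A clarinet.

First find concert pitch: the Bb soprano saxophone sounds a major second below written, so D#5 D4 Db4 sounds C#5 C4 Cb4.
Then write for A clarinet: it sounds a minor third below written, so the part must be a minor third above concert.
C#5 → E5
C4 → Eb4
Cb4 → Ebb4

E5 Eb4 Ebb4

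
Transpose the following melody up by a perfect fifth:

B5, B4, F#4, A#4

F#6 F#5 C#5 E#5

A perfect fifth up from B5 gives F#6.
B4 up a perfect fifth is F#5.
A perfect fifth up from F#4 gives C#5.
A perfect fifth up from A#4 gives E#5.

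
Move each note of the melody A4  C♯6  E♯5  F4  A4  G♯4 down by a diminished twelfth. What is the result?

A4 becomes D#3
C#6 becomes F##4
E#5 becomes A##3
F4 becomes B2
A4 becomes D#3
G#4 becomes C##3

D#3 F##4 A##3 B2 D#3 C##3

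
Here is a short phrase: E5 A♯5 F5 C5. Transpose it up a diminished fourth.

Ab5 D6 Bbb5 Fb5

E5 becomes Ab5
A#5 becomes D6
F5 becomes Bbb5
C5 becomes Fb5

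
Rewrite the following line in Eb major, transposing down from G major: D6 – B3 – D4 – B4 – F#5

G major to Eb major down is a major third, so every note moves down by that interval.
D6 → Bb5
B3 → G3
D4 → Bb3
B4 → G4
F#5 → D5

Bb5 G3 Bb3 G4 D5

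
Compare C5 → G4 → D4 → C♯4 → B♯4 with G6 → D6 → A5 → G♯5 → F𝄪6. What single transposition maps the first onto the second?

Take the first pair: C5 → G6. C to G spans 12 letter names, so the interval is some kind of twelfth.
C5 to G6 is 19 semitones, which makes it a perfect twelfth; the second version is higher, so the direction is up.
Checking another pair — B#4 → F##6 — gives the same interval.

up a perfect twelfth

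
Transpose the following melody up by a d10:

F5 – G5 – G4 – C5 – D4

Abb6 Bbb6 Bbb5 Ebb6 Fb5

F5 becomes Abb6
G5 becomes Bbb6
G4 becomes Bbb5
C5 becomes Ebb6
D4 becomes Fb5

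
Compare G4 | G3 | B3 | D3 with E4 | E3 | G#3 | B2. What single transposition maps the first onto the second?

Take the first pair: G4 → E4. G to E spans 3 letter names, so the interval is some kind of third.
E4 to G4 is 3 semitones, which makes it a minor third; the second version is lower, so the direction is down.
Checking another pair — D3 → B2 — gives the same interval.

down a minor third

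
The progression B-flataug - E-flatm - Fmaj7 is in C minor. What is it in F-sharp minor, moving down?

C minor down to F-sharp minor is a diminished fifth; each chord root moves by that interval while the quality stays the same.
B-flataug: root B-flat down a diminished fifth → E, giving Eaug.
E-flatm: root E-flat down a diminished fifth → A, giving Am.
Fmaj7: root F down a diminished fifth → B, giving Bmaj7.

Eaug Am Bmaj7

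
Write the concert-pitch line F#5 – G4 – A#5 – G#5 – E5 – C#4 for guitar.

F#6 G5 A#6 G#6 E6 C#5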